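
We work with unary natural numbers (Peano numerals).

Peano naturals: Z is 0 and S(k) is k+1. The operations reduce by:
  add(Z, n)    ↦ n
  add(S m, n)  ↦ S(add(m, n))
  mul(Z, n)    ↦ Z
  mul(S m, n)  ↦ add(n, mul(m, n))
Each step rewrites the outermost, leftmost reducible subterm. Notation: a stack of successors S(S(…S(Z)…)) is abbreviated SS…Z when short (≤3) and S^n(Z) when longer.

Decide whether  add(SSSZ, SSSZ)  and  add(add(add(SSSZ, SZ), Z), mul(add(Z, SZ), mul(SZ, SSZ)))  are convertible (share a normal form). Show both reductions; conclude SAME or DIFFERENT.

Term A:
  start: add(SSSZ, SSSZ)
  →1  S(add(SSZ, SSSZ))
  →2  S(S(add(SZ, SSSZ)))
  →3  S(S(S(add(Z, SSSZ))))
  →4  S^6(Z)

Term B:
  start: add(add(add(SSSZ, SZ), Z), mul(add(Z, SZ), mul(SZ, SSZ)))
  →1  add(add(S(add(SSZ, SZ)), Z), mul(add(Z, SZ), mul(SZ, SSZ)))
  →2  add(S(add(add(SSZ, SZ), Z)), mul(add(Z, SZ), mul(SZ, SSZ)))
  →3  S(add(add(add(SSZ, SZ), Z), mul(add(Z, SZ), mul(SZ, SSZ))))
  →4  S(add(add(S(add(SZ, SZ)), Z), mul(add(Z, SZ), mul(SZ, SSZ))))
  →5  S(add(S(add(add(SZ, SZ), Z)), mul(add(Z, SZ), mul(SZ, SSZ))))
  →6  S(S(add(add(add(SZ, SZ), Z), mul(add(Z, SZ), mul(SZ, SSZ)))))
  →7  S(S(add(add(S(add(Z, SZ)), Z), mul(add(Z, SZ), mul(SZ, SSZ)))))
  →8  S(S(add(S(add(add(Z, SZ), Z)), mul(add(Z, SZ), mul(SZ, SSZ)))))
  →9  S(S(S(add(add(add(Z, SZ), Z), mul(add(Z, SZ), mul(SZ, SSZ))))))
  →10  S(S(S(add(add(SZ, Z), mul(add(Z, SZ), mul(SZ, SSZ))))))
  →11  S(S(S(add(S(add(Z, Z)), mul(add(Z, SZ), mul(SZ, SSZ))))))
  →12  S(S(S(S(add(add(Z, Z), mul(add(Z, SZ), mul(SZ, SSZ)))))))
  →13  S(S(S(S(add(Z, mul(add(Z, SZ), mul(SZ, SSZ)))))))
  →14  S(S(S(S(mul(add(Z, SZ), mul(SZ, SSZ))))))
  →15  S(S(S(S(mul(SZ, mul(SZ, SSZ))))))
  →16  S(S(S(S(add(mul(SZ, SSZ), mul(Z, mul(SZ, SSZ)))))))
  →17  S(S(S(S(add(add(SSZ, mul(Z, SSZ)), mul(Z, mul(SZ, SSZ)))))))
  →18  S(S(S(S(add(S(add(SZ, mul(Z, SSZ))), mul(Z, mul(SZ, SSZ)))))))
  →19  S(S(S(S(S(add(add(SZ, mul(Z, SSZ)), mul(Z, mul(SZ, SSZ))))))))
  →20  S(S(S(S(S(add(S(add(Z, mul(Z, SSZ))), mul(Z, mul(SZ, SSZ))))))))
  →21  S(S(S(S(S(S(add(add(Z, mul(Z, SSZ)), mul(Z, mul(SZ, SSZ)))))))))
  →22  S(S(S(S(S(S(add(mul(Z, SSZ), mul(Z, mul(SZ, SSZ)))))))))
  →23  S(S(S(S(S(S(add(Z, mul(Z, mul(SZ, SSZ)))))))))
  →24  S(S(S(S(S(S(mul(Z, mul(SZ, SSZ))))))))
  →25  S^6(Z)

Answer: SAME — A ⇓ S^6(Z), B ⇓ S^6(Z)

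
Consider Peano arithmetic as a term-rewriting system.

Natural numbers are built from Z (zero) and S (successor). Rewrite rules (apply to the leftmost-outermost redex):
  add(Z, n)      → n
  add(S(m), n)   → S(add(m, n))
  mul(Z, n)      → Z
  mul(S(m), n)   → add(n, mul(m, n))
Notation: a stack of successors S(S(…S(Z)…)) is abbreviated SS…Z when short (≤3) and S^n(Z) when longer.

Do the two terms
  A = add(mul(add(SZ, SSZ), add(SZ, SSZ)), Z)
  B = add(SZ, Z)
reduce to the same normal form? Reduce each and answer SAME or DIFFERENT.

Term A:
  start: add(mul(add(SZ, SSZ), add(SZ, SSZ)), Z)
  [1] add(mul(S(add(Z, SSZ)), add(SZ, SSZ)), Z)
  [2] add(add(add(SZ, SSZ), mul(add(Z, SSZ), add(SZ, SSZ))), Z)
  [3] add(add(S(add(Z, SSZ)), mul(add(Z, SSZ), add(SZ, SSZ))), Z)
  [4] add(S(add(add(Z, SSZ), mul(add(Z, SSZ), add(SZ, SSZ)))), Z)
  [5] S(add(add(add(Z, SSZ), mul(add(Z, SSZ), add(SZ, SSZ))), Z))
  [6] S(add(add(SSZ, mul(add(Z, SSZ), add(SZ, SSZ))), Z))
  [7] S(add(S(add(SZ, mul(add(Z, SSZ), add(SZ, SSZ)))), Z))
  [8] S(S(add(add(SZ, mul(add(Z, SSZ), add(SZ, SSZ))), Z)))
  [9] S(S(add(S(add(Z, mul(add(Z, SSZ), add(SZ, SSZ)))), Z)))
  [10] S(S(S(add(add(Z, mul(add(Z, SSZ), add(SZ, SSZ))), Z))))
  [11] S(S(S(add(mul(add(Z, SSZ), add(SZ, SSZ)), Z))))
  [12] S(S(S(add(mul(SSZ, add(SZ, SSZ)), Z))))
  [13] S(S(S(add(add(add(SZ, SSZ), mul(SZ, add(SZ, SSZ))), Z))))
  [14] S(S(S(add(add(S(add(Z, SSZ)), mul(SZ, add(SZ, SSZ))), Z))))
  [15] S(S(S(add(S(add(add(Z, SSZ), mul(SZ, add(SZ, SSZ)))), Z))))
  [16] S(S(S(S(add(add(add(Z, SSZ), mul(SZ, add(SZ, SSZ))), Z)))))
  [17] S(S(S(S(add(add(SSZ, mul(SZ, add(SZ, SSZ))), Z)))))
  [18] S(S(S(S(add(S(add(SZ, mul(SZ, add(SZ, SSZ)))), Z)))))
  [19] S(S(S(S(S(add(add(SZ, mul(SZ, add(SZ, SSZ))), Z))))))
  [20] S(S(S(S(S(add(S(add(Z, mul(SZ, add(SZ, SSZ)))), Z))))))
  [21] S(S(S(S(S(S(add(add(Z, mul(SZ, add(SZ, SSZ))), Z)))))))
  [22] S(S(S(S(S(S(add(mul(SZ, add(SZ, SSZ)), Z)))))))
  [23] S(S(S(S(S(S(add(add(add(SZ, SSZ), mul(Z, add(SZ, SSZ))), Z)))))))
  [24] S(S(S(S(S(S(add(add(S(add(Z, SSZ)), mul(Z, add(SZ, SSZ))), Z)))))))
  [25] S(S(S(S(S(S(add(S(add(add(Z, SSZ), mul(Z, add(SZ, SSZ)))), Z)))))))
  [26] S(S(S(S(S(S(S(add(add(add(Z, SSZ), mul(Z, add(SZ, SSZ))), Z))))))))
  [27] S(S(S(S(S(S(S(add(add(SSZ, mul(Z, add(SZ, SSZ))), Z))))))))
  [28] S(S(S(S(S(S(S(add(S(add(SZ, mul(Z, add(SZ, SSZ)))), Z))))))))
  [29] S(S(S(S(S(S(S(S(add(add(SZ, mul(Z, add(SZ, SSZ))), Z)))))))))
  [30] S(S(S(S(S(S(S(S(add(S(add(Z, mul(Z, add(SZ, SSZ)))), Z)))))))))
  [31] S(S(S(S(S(S(S(S(S(add(add(Z, mul(Z, add(SZ, SSZ))), Z))))))))))
  [32] S(S(S(S(S(S(S(S(S(add(mul(Z, add(SZ, SSZ)), Z))))))))))
  [33] S(S(S(S(S(S(S(S(S(add(Z, Z))))))))))
  [34] S^9(Z)

Term B:
  start: add(SZ, Z)
  [1] S(add(Z, Z))
  [2] SZ

Answer: DIFFERENT — A ⇓ S^9(Z), B ⇓ SZ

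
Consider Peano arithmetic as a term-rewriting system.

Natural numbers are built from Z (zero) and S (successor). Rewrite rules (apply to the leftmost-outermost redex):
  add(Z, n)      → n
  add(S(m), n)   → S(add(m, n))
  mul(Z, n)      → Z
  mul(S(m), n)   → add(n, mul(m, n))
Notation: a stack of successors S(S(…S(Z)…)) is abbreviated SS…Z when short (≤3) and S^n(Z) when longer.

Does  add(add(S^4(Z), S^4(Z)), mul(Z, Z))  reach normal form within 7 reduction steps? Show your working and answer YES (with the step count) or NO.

Answer: NO — after 7 steps the term is S(S(S(add(S(add(Z, S^4(Z))), mul(Z, Z))))), not yet normal

Reduction:
  start: add(add(S^4(Z), S^4(Z)), mul(Z, Z))
  [1] add(S(add(SSSZ, S^4(Z))), mul(Z, Z))
  [2] S(add(add(SSSZ, S^4(Z)), mul(Z, Z)))
  [3] S(add(S(add(SSZ, S^4(Z))), mul(Z, Z)))
  [4] S(S(add(add(SSZ, S^4(Z)), mul(Z, Z))))
  [5] S(S(add(S(add(SZ, S^4(Z))), mul(Z, Z))))
  [6] S(S(S(add(add(SZ, S^4(Z)), mul(Z, Z)))))
  [7] S(S(S(add(S(add(Z, S^4(Z))), mul(Z, Z)))))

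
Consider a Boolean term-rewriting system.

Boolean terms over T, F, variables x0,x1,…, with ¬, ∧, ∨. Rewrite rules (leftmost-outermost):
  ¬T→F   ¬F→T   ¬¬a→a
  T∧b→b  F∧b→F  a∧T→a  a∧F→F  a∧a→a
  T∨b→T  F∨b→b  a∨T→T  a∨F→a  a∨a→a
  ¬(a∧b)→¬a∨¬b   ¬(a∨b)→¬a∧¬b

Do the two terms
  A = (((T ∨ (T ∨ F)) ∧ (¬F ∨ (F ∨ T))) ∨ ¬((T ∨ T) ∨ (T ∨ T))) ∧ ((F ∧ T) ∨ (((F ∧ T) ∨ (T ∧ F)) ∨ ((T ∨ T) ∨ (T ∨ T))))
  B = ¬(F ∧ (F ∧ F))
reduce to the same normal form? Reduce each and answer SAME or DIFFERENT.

Term A:
  start: (((T ∨ (T ∨ F)) ∧ (¬F ∨ (F ∨ T))) ∨ ¬((T ∨ T) ∨ (T ∨ T))) ∧ ((F ∧ T) ∨ (((F ∧ T) ∨ (T ∧ F)) ∨ ((T ∨ T) ∨ (T ∨ T))))
  →1  ((T ∧ (¬F ∨ (F ∨ T))) ∨ ¬((T ∨ T) ∨ (T ∨ T))) ∧ ((F ∧ T) ∨ (((F ∧ T) ∨ (T ∧ F)) ∨ ((T ∨ T) ∨ (T ∨ T))))
  →2  ((¬F ∨ (F ∨ T)) ∨ ¬((T ∨ T) ∨ (T ∨ T))) ∧ ((F ∧ T) ∨ (((F ∧ T) ∨ (T ∧ F)) ∨ ((T ∨ T) ∨ (T ∨ T))))
  →3  ((T ∨ (F ∨ T)) ∨ ¬((T ∨ T) ∨ (T ∨ T))) ∧ ((F ∧ T) ∨ (((F ∧ T) ∨ (T ∧ F)) ∨ ((T ∨ T) ∨ (T ∨ T))))
  →4  (T ∨ ¬((T ∨ T) ∨ (T ∨ T))) ∧ ((F ∧ T) ∨ (((F ∧ T) ∨ (T ∧ F)) ∨ ((T ∨ T) ∨ (T ∨ T))))
  →5  T ∧ ((F ∧ T) ∨ (((F ∧ T) ∨ (T ∧ F)) ∨ ((T ∨ T) ∨ (T ∨ T))))
  →6  (F ∧ T) ∨ (((F ∧ T) ∨ (T ∧ F)) ∨ ((T ∨ T) ∨ (T ∨ T)))
  →7  F ∨ (((F ∧ T) ∨ (T ∧ F)) ∨ ((T ∨ T) ∨ (T ∨ T)))
  →8  ((F ∧ T) ∨ (T ∧ F)) ∨ ((T ∨ T) ∨ (T ∨ T))
  →9  (F ∨ (T ∧ F)) ∨ ((T ∨ T) ∨ (T ∨ T))
  →10  (T ∧ F) ∨ ((T ∨ T) ∨ (T ∨ T))
  →11  F ∨ ((T ∨ T) ∨ (T ∨ T))
  →12  (T ∨ T) ∨ (T ∨ T)
  →13  T ∨ T
  →14  T

Term B:
  start: ¬(F ∧ (F ∧ F))
  →1  ¬F ∨ ¬(F ∧ F)
  →2  T ∨ ¬(F ∧ F)
  →3  T

Answer: SAME — A ⇓ T, B ⇓ T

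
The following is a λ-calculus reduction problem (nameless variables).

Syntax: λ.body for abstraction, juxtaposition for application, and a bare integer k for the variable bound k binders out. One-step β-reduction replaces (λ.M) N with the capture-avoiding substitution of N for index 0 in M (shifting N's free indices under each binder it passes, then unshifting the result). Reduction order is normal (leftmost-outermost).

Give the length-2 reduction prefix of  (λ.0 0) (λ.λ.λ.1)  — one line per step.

Answer: after 2 steps: λ.λ.1

Working:
  start: (λ.0 0) (λ.λ.λ.1)
  →1  (λ.λ.λ.1) (λ.λ.λ.1)
  →2  λ.λ.1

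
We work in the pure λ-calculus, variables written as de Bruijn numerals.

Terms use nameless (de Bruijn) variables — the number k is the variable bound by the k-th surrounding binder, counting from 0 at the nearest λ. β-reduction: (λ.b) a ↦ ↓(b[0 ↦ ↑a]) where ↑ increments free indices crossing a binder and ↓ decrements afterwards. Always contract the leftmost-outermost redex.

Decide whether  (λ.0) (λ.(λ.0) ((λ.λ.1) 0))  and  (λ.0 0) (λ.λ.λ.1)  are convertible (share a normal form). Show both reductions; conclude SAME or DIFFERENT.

Term A:
  start: (λ.0) (λ.(λ.0) ((λ.λ.1) 0))
  →1  λ.(λ.0) ((λ.λ.1) 0)
  →2  λ.(λ.λ.1) 0
  →3  λ.λ.1

Term B:
  start: (λ.0 0) (λ.λ.λ.1)
  →1  (λ.λ.λ.1) (λ.λ.λ.1)
  →2  λ.λ.1

Answer: SAME — A ⇓ λ.λ.1, B ⇓ λ.λ.1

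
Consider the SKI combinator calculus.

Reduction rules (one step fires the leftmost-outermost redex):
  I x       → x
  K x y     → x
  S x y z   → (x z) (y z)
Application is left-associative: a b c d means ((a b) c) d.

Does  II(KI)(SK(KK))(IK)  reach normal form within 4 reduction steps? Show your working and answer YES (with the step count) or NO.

Answer: NO — after 4 steps the term is IK, not yet normal

Working:
  start: II(KI)(SK(KK))(IK)
  step 1: I(KI)(SK(KK))(IK)
  step 2: KI(SK(KK))(IK)
  step 3: I(IK)
  step 4: IK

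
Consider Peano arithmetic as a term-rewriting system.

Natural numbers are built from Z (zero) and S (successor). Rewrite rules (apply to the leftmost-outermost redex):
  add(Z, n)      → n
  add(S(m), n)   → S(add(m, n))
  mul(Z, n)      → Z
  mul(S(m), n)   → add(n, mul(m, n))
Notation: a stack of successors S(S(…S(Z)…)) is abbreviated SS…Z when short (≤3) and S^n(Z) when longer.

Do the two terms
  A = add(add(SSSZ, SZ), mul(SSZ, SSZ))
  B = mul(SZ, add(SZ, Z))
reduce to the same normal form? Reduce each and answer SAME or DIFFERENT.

Answer: DIFFERENT — A ⇓ S^8(Z), B ⇓ SZ

Working:
Term A:
  start: add(add(SSSZ, SZ), mul(SSZ, SSZ))
  step 1: add(S(add(SSZ, SZ)), mul(SSZ, SSZ))
  step 2: S(add(add(SSZ, SZ), mul(SSZ, SSZ)))
  step 3: S(add(S(add(SZ, SZ)), mul(SSZ, SSZ)))
  step 4: S(S(add(add(SZ, SZ), mul(SSZ, SSZ))))
  step 5: S(S(add(S(add(Z, SZ)), mul(SSZ, SSZ))))
  step 6: S(S(S(add(add(Z, SZ), mul(SSZ, SSZ)))))
  step 7: S(S(S(add(SZ, mul(SSZ, SSZ)))))
  step 8: S(S(S(S(add(Z, mul(SSZ, SSZ))))))
  step 9: S(S(S(S(mul(SSZ, SSZ)))))
  step 10: S(S(S(S(add(SSZ, mul(SZ, SSZ))))))
  step 11: S(S(S(S(S(add(SZ, mul(SZ, SSZ)))))))
  step 12: S(S(S(S(S(S(add(Z, mul(SZ, SSZ))))))))
  step 13: S(S(S(S(S(S(mul(SZ, SSZ)))))))
  step 14: S(S(S(S(S(S(add(SSZ, mul(Z, SSZ))))))))
  step 15: S(S(S(S(S(S(S(add(SZ, mul(Z, SSZ)))))))))
  step 16: S(S(S(S(S(S(S(S(add(Z, mul(Z, SSZ))))))))))
  step 17: S(S(S(S(S(S(S(S(mul(Z, SSZ)))))))))
  step 18: S^8(Z)

Term B:
  start: mul(SZ, add(SZ, Z))
  step 1: add(add(SZ, Z), mul(Z, add(SZ, Z)))
  step 2: add(S(add(Z, Z)), mul(Z, add(SZ, Z)))
  step 3: S(add(add(Z, Z), mul(Z, add(SZ, Z))))
  step 4: S(add(Z, mul(Z, add(SZ, Z))))
  step 5: S(mul(Z, add(SZ, Z)))
  step 6: SZ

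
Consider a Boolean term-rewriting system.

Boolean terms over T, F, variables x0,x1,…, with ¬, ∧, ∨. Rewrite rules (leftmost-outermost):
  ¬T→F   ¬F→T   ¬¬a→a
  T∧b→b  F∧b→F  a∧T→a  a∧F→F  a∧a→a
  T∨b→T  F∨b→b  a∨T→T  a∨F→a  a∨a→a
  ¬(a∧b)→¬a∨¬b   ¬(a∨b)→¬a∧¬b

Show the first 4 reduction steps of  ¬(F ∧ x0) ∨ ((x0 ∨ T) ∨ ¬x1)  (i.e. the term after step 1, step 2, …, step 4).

  start: ¬(F ∧ x0) ∨ ((x0 ∨ T) ∨ ¬x1)
  [1] (¬F ∨ ¬x0) ∨ ((x0 ∨ T) ∨ ¬x1)
  [2] (T ∨ ¬x0) ∨ ((x0 ∨ T) ∨ ¬x1)
  [3] T ∨ ((x0 ∨ T) ∨ ¬x1)
  [4] T

Answer: after 4 steps: T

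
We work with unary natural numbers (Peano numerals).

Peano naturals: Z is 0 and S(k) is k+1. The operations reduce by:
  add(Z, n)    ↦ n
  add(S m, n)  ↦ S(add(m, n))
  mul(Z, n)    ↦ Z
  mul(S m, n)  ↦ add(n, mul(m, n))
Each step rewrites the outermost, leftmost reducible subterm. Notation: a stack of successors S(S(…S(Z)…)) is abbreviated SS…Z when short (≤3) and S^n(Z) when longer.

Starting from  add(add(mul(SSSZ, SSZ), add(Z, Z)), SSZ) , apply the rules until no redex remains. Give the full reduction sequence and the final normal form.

  start: add(add(mul(SSSZ, SSZ), add(Z, Z)), SSZ)
  [1] add(add(add(SSZ, mul(SSZ, SSZ)), add(Z, Z)), SSZ)
  [2] add(add(S(add(SZ, mul(SSZ, SSZ))), add(Z, Z)), SSZ)
  [3] add(S(add(add(SZ, mul(SSZ, SSZ)), add(Z, Z))), SSZ)
  [4] S(add(add(add(SZ, mul(SSZ, SSZ)), add(Z, Z)), SSZ))
  [5] S(add(add(S(add(Z, mul(SSZ, SSZ))), add(Z, Z)), SSZ))
  [6] S(add(S(add(add(Z, mul(SSZ, SSZ)), add(Z, Z))), SSZ))
  [7] S(S(add(add(add(Z, mul(SSZ, SSZ)), add(Z, Z)), SSZ)))
  [8] S(S(add(add(mul(SSZ, SSZ), add(Z, Z)), SSZ)))
  [9] S(S(add(add(add(SSZ, mul(SZ, SSZ)), add(Z, Z)), SSZ)))
  [10] S(S(add(add(S(add(SZ, mul(SZ, SSZ))), add(Z, Z)), SSZ)))
  [11] S(S(add(S(add(add(SZ, mul(SZ, SSZ)), add(Z, Z))), SSZ)))
  [12] S(S(S(add(add(add(SZ, mul(SZ, SSZ)), add(Z, Z)), SSZ))))
  [13] S(S(S(add(add(S(add(Z, mul(SZ, SSZ))), add(Z, Z)), SSZ))))
  [14] S(S(S(add(S(add(add(Z, mul(SZ, SSZ)), add(Z, Z))), SSZ))))
  [15] S(S(S(S(add(add(add(Z, mul(SZ, SSZ)), add(Z, Z)), SSZ)))))
  [16] S(S(S(S(add(add(mul(SZ, SSZ), add(Z, Z)), SSZ)))))
  [17] S(S(S(S(add(add(add(SSZ, mul(Z, SSZ)), add(Z, Z)), SSZ)))))
  [18] S(S(S(S(add(add(S(add(SZ, mul(Z, SSZ))), add(Z, Z)), SSZ)))))
  [19] S(S(S(S(add(S(add(add(SZ, mul(Z, SSZ)), add(Z, Z))), SSZ)))))
  [20] S(S(S(S(S(add(add(add(SZ, mul(Z, SSZ)), add(Z, Z)), SSZ))))))
  [21] S(S(S(S(S(add(add(S(add(Z, mul(Z, SSZ))), add(Z, Z)), SSZ))))))
  [22] S(S(S(S(S(add(S(add(add(Z, mul(Z, SSZ)), add(Z, Z))), SSZ))))))
  [23] S(S(S(S(S(S(add(add(add(Z, mul(Z, SSZ)), add(Z, Z)), SSZ)))))))
  [24] S(S(S(S(S(S(add(add(mul(Z, SSZ), add(Z, Z)), SSZ)))))))
  [25] S(S(S(S(S(S(add(add(Z, add(Z, Z)), SSZ)))))))
  [26] S(S(S(S(S(S(add(add(Z, Z), SSZ)))))))
  [27] S(S(S(S(S(S(add(Z, SSZ)))))))
  [28] S^8(Z)

Answer: normal form = S^8(Z)  (in 28 steps)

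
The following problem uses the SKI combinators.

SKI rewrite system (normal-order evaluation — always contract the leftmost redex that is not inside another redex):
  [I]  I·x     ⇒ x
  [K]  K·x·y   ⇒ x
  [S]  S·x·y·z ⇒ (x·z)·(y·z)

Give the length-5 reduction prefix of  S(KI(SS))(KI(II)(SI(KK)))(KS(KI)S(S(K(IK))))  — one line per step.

Answer: after 5 steps: S(KI(II)(SI(KK))(KS(KI)S(S(K(IK)))))(S(K(IK))(KI(II)(SI(KK))(KS(KI)S(S(K(IK))))))

Working:
  start: S(KI(SS))(KI(II)(SI(KK)))(KS(KI)S(S(K(IK))))
  [1] KI(SS)(KS(KI)S(S(K(IK))))(KI(II)(SI(KK))(KS(KI)S(S(K(IK)))))
  [2] I(KS(KI)S(S(K(IK))))(KI(II)(SI(KK))(KS(KI)S(S(K(IK)))))
  [3] KS(KI)S(S(K(IK)))(KI(II)(SI(KK))(KS(KI)S(S(K(IK)))))
  [4] SS(S(K(IK)))(KI(II)(SI(KK))(KS(KI)S(S(K(IK)))))
  [5] S(KI(II)(SI(KK))(KS(KI)S(S(K(IK)))))(S(K(IK))(KI(II)(SI(KK))(KS(KI)S(S(K(IK))))))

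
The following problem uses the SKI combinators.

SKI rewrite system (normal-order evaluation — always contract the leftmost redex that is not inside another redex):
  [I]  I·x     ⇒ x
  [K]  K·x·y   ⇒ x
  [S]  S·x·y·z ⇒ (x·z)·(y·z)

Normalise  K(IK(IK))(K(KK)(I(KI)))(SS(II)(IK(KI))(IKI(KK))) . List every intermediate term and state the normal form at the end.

Answer: normal form = K  (in 4 steps)

Working:
  start: K(IK(IK))(K(KK)(I(KI)))(SS(II)(IK(KI))(IKI(KK)))
  step 1: IK(IK)(SS(II)(IK(KI))(IKI(KK)))
  step 2: K(IK)(SS(II)(IK(KI))(IKI(KK)))
  step 3: IK
  step 4: K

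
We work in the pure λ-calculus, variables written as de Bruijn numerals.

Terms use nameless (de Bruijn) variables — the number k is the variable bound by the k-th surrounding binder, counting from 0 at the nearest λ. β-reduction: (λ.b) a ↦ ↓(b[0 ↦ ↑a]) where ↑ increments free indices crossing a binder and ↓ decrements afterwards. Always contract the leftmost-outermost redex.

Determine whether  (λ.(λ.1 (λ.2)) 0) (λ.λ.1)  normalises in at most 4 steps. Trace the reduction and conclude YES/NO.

  start: (λ.(λ.1 (λ.2)) 0) (λ.λ.1)
  step 1: (λ.(λ.λ.1) (λ.λ.λ.1)) (λ.λ.1)
  step 2: (λ.λ.1) (λ.λ.λ.1)
  step 3: λ.λ.λ.λ.1

Answer: YES — reaches normal form λ.λ.λ.λ.1 in 3 ≤ 4 steps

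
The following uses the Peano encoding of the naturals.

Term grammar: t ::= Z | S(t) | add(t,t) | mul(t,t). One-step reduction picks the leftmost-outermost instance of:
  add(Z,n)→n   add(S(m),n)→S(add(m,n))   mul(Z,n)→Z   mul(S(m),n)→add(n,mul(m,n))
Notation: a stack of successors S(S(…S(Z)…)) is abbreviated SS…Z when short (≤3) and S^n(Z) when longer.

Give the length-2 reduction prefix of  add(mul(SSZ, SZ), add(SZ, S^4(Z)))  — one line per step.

Answer: after 2 steps: add(S(add(Z, mul(SZ, SZ))), add(SZ, S^4(Z)))

Reduction:
  start: add(mul(SSZ, SZ), add(SZ, S^4(Z)))
  step 1: add(add(SZ, mul(SZ, SZ)), add(SZ, S^4(Z)))
  step 2: add(S(add(Z, mul(SZ, SZ))), add(SZ, S^4(Z)))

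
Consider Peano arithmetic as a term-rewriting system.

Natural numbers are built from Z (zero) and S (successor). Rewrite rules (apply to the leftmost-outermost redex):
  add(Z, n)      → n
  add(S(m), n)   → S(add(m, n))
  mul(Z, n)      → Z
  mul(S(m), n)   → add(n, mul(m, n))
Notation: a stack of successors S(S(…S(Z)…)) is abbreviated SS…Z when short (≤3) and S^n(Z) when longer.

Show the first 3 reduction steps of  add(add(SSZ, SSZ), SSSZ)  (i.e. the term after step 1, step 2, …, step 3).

Answer: after 3 steps: S(add(S(add(Z, SSZ)), SSSZ))

Working:
  start: add(add(SSZ, SSZ), SSSZ)
  [1] add(S(add(SZ, SSZ)), SSSZ)
  [2] S(add(add(SZ, SSZ), SSSZ))
  [3] S(add(S(add(Z, SSZ)), SSSZ))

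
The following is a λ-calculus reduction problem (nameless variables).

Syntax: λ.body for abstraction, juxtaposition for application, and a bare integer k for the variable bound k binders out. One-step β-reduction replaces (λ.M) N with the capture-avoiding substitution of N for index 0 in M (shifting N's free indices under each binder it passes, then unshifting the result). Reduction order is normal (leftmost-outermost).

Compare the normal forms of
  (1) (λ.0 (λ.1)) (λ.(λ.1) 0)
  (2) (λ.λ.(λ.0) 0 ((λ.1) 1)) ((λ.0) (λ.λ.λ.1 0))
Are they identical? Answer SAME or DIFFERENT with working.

Term A:
  start: (λ.0 (λ.1)) (λ.(λ.1) 0)
  [1] (λ.(λ.1) 0) (λ.λ.(λ.1) 0)
  [2] (λ.λ.λ.(λ.1) 0) (λ.λ.(λ.1) 0)
  [3] λ.λ.(λ.1) 0
  [4] λ.λ.0

Term B:
  start: (λ.λ.(λ.0) 0 ((λ.1) 1)) ((λ.0) (λ.λ.λ.1 0))
  [1] λ.(λ.0) 0 ((λ.1) ((λ.0) (λ.λ.λ.1 0)))
  [2] λ.0 ((λ.1) ((λ.0) (λ.λ.λ.1 0)))
  [3] λ.0 0

Answer: DIFFERENT — A ⇓ λ.λ.0, B ⇓ λ.0 0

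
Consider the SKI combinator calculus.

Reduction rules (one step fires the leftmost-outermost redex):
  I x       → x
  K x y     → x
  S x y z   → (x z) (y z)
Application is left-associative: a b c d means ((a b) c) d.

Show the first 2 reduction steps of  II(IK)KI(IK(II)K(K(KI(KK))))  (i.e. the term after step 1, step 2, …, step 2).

Answer: after 2 steps: IKKI(IK(II)K(K(KI(KK))))

Derivation:
  start: II(IK)KI(IK(II)K(K(KI(KK))))
  [1] I(IK)KI(IK(II)K(K(KI(KK))))
  [2] IKKI(IK(II)K(K(KI(KK))))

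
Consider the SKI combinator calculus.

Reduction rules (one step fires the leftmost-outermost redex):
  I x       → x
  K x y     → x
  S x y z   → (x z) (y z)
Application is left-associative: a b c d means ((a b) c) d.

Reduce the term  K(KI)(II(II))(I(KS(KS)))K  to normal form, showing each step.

Answer: normal form = K  (in 3 steps)

Reduction:
  start: K(KI)(II(II))(I(KS(KS)))K
  step 1: KI(I(KS(KS)))K
  step 2: IK
  step 3: K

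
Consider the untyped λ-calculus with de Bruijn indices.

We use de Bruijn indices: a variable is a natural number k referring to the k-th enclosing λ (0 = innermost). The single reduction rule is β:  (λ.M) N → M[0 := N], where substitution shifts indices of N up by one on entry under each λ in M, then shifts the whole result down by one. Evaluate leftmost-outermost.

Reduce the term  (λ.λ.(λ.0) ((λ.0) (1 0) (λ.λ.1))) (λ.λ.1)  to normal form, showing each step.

Answer: normal form = λ.0  (in 5 steps)

Working:
  start: (λ.λ.(λ.0) ((λ.0) (1 0) (λ.λ.1))) (λ.λ.1)
  [1] λ.(λ.0) ((λ.0) ((λ.λ.1) 0) (λ.λ.1))
  [2] λ.(λ.0) ((λ.λ.1) 0) (λ.λ.1)
  [3] λ.(λ.λ.1) 0 (λ.λ.1)
  [4] λ.(λ.1) (λ.λ.1)
  [5] λ.0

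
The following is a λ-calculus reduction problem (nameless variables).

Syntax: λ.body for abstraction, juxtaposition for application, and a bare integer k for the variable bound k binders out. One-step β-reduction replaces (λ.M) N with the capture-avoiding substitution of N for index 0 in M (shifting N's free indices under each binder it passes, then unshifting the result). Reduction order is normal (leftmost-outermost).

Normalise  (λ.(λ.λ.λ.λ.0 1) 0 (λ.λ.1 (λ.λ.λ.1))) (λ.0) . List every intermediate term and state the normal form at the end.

  start: (λ.(λ.λ.λ.λ.0 1) 0 (λ.λ.1 (λ.λ.λ.1))) (λ.0)
  [1] (λ.λ.λ.λ.0 1) (λ.0) (λ.λ.1 (λ.λ.λ.1))
  [2] (λ.λ.λ.0 1) (λ.λ.1 (λ.λ.λ.1))
  [3] λ.λ.0 1

Answer: normal form = λ.λ.0 1  (in 3 steps)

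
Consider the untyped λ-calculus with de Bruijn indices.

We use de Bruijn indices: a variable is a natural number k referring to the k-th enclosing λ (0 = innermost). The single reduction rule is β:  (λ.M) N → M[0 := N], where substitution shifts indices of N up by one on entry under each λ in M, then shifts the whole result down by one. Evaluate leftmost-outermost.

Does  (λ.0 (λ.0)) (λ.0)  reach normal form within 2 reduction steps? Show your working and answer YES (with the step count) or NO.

Answer: YES — reaches normal form λ.0 in 2 ≤ 2 steps

Working:
  start: (λ.0 (λ.0)) (λ.0)
  →1  (λ.0) (λ.0)
  →2  λ.0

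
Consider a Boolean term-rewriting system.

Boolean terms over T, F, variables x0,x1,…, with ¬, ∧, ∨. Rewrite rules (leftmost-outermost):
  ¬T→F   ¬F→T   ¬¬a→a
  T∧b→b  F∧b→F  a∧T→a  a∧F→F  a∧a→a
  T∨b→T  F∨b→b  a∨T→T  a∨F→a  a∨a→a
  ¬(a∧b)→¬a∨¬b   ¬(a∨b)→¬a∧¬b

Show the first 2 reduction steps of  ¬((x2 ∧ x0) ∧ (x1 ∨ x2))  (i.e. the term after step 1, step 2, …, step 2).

  start: ¬((x2 ∧ x0) ∧ (x1 ∨ x2))
  [1] ¬(x2 ∧ x0) ∨ ¬(x1 ∨ x2)
  [2] (¬x2 ∨ ¬x0) ∨ ¬(x1 ∨ x2)

Answer: after 2 steps: (¬x2 ∨ ¬x0) ∨ ¬(x1 ∨ x2)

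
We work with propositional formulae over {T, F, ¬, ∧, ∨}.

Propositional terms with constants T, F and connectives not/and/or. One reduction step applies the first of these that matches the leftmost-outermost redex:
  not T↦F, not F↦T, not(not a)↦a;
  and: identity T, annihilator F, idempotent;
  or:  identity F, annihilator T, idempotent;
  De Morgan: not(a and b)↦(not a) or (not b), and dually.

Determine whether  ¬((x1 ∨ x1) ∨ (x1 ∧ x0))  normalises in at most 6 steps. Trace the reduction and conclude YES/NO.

  start: ¬((x1 ∨ x1) ∨ (x1 ∧ x0))
  →1  ¬(x1 ∨ x1) ∧ ¬(x1 ∧ x0)
  →2  (¬x1 ∧ ¬x1) ∧ ¬(x1 ∧ x0)
  →3  ¬x1 ∧ ¬(x1 ∧ x0)
  →4  ¬x1 ∧ (¬x1 ∨ ¬x0)

Answer: YES — reaches normal form ¬x1 ∧ (¬x1 ∨ ¬x0) in 4 ≤ 6 steps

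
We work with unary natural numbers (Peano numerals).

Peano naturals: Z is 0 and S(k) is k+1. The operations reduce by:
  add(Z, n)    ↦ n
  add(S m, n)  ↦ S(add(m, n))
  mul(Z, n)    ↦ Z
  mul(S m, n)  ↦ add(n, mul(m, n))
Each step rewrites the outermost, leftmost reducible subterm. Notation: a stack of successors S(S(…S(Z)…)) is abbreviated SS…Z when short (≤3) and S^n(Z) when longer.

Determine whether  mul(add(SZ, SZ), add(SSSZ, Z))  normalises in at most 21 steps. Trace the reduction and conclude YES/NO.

  start: mul(add(SZ, SZ), add(SSSZ, Z))
  step 1: mul(S(add(Z, SZ)), add(SSSZ, Z))
  step 2: add(add(SSSZ, Z), mul(add(Z, SZ), add(SSSZ, Z)))
  step 3: add(S(add(SSZ, Z)), mul(add(Z, SZ), add(SSSZ, Z)))
  step 4: S(add(add(SSZ, Z), mul(add(Z, SZ), add(SSSZ, Z))))
  step 5: S(add(S(add(SZ, Z)), mul(add(Z, SZ), add(SSSZ, Z))))
  step 6: S(S(add(add(SZ, Z), mul(add(Z, SZ), add(SSSZ, Z)))))
  step 7: S(S(add(S(add(Z, Z)), mul(add(Z, SZ), add(SSSZ, Z)))))
  step 8: S(S(S(add(add(Z, Z), mul(add(Z, SZ), add(SSSZ, Z))))))
  step 9: S(S(S(add(Z, mul(add(Z, SZ), add(SSSZ, Z))))))
  step 10: S(S(S(mul(add(Z, SZ), add(SSSZ, Z)))))
  step 11: S(S(S(mul(SZ, add(SSSZ, Z)))))
  step 12: S(S(S(add(add(SSSZ, Z), mul(Z, add(SSSZ, Z))))))
  step 13: S(S(S(add(S(add(SSZ, Z)), mul(Z, add(SSSZ, Z))))))
  step 14: S(S(S(S(add(add(SSZ, Z), mul(Z, add(SSSZ, Z)))))))
  step 15: S(S(S(S(add(S(add(SZ, Z)), mul(Z, add(SSSZ, Z)))))))
  step 16: S(S(S(S(S(add(add(SZ, Z), mul(Z, add(SSSZ, Z))))))))
  step 17: S(S(S(S(S(add(S(add(Z, Z)), mul(Z, add(SSSZ, Z))))))))
  step 18: S(S(S(S(S(S(add(add(Z, Z), mul(Z, add(SSSZ, Z)))))))))
  step 19: S(S(S(S(S(S(add(Z, mul(Z, add(SSSZ, Z)))))))))
  step 20: S(S(S(S(S(S(mul(Z, add(SSSZ, Z))))))))
  step 21: S^6(Z)

Answer: YES — reaches normal form S^6(Z) in 21 ≤ 21 steps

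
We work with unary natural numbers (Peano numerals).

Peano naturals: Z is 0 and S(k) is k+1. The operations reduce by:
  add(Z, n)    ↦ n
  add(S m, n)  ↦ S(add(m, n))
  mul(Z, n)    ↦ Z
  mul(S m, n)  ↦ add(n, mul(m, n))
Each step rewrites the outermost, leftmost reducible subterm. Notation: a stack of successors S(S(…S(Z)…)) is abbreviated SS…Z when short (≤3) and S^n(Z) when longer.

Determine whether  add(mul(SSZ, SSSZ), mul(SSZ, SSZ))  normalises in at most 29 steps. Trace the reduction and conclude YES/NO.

  start: add(mul(SSZ, SSSZ), mul(SSZ, SSZ))
  [1] add(add(SSSZ, mul(SZ, SSSZ)), mul(SSZ, SSZ))
  [2] add(S(add(SSZ, mul(SZ, SSSZ))), mul(SSZ, SSZ))
  [3] S(add(add(SSZ, mul(SZ, SSSZ)), mul(SSZ, SSZ)))
  [4] S(add(S(add(SZ, mul(SZ, SSSZ))), mul(SSZ, SSZ)))
  [5] S(S(add(add(SZ, mul(SZ, SSSZ)), mul(SSZ, SSZ))))
  [6] S(S(add(S(add(Z, mul(SZ, SSSZ))), mul(SSZ, SSZ))))
  [7] S(S(S(add(add(Z, mul(SZ, SSSZ)), mul(SSZ, SSZ)))))
  [8] S(S(S(add(mul(SZ, SSSZ), mul(SSZ, SSZ)))))
  [9] S(S(S(add(add(SSSZ, mul(Z, SSSZ)), mul(SSZ, SSZ)))))
  [10] S(S(S(add(S(add(SSZ, mul(Z, SSSZ))), mul(SSZ, SSZ)))))
  [11] S(S(S(S(add(add(SSZ, mul(Z, SSSZ)), mul(SSZ, SSZ))))))
  [12] S(S(S(S(add(S(add(SZ, mul(Z, SSSZ))), mul(SSZ, SSZ))))))
  [13] S(S(S(S(S(add(add(SZ, mul(Z, SSSZ)), mul(SSZ, SSZ)))))))
  [14] S(S(S(S(S(add(S(add(Z, mul(Z, SSSZ))), mul(SSZ, SSZ)))))))
  [15] S(S(S(S(S(S(add(add(Z, mul(Z, SSSZ)), mul(SSZ, SSZ))))))))
  [16] S(S(S(S(S(S(add(mul(Z, SSSZ), mul(SSZ, SSZ))))))))
  [17] S(S(S(S(S(S(add(Z, mul(SSZ, SSZ))))))))
  [18] S(S(S(S(S(S(mul(SSZ, SSZ)))))))
  [19] S(S(S(S(S(S(add(SSZ, mul(SZ, SSZ))))))))
  [20] S(S(S(S(S(S(S(add(SZ, mul(SZ, SSZ)))))))))
  [21] S(S(S(S(S(S(S(S(add(Z, mul(SZ, SSZ))))))))))
  [22] S(S(S(S(S(S(S(S(mul(SZ, SSZ)))))))))
  [23] S(S(S(S(S(S(S(S(add(SSZ, mul(Z, SSZ))))))))))
  [24] S(S(S(S(S(S(S(S(S(add(SZ, mul(Z, SSZ)))))))))))
  [25] S(S(S(S(S(S(S(S(S(S(add(Z, mul(Z, SSZ))))))))))))
  [26] S(S(S(S(S(S(S(S(S(S(mul(Z, SSZ)))))))))))
  [27] S^10(Z)

Answer: YES — reaches normal form S^10(Z) in 27 ≤ 29 steps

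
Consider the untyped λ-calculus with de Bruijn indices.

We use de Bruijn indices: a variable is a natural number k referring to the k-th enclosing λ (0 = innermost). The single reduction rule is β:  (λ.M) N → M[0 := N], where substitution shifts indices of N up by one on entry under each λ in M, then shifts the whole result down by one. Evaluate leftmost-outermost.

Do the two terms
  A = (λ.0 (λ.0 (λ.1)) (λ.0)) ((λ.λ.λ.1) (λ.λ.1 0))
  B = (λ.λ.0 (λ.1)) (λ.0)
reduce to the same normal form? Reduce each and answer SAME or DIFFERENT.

Term A:
  start: (λ.0 (λ.0 (λ.1)) (λ.0)) ((λ.λ.λ.1) (λ.λ.1 0))
  [1] (λ.λ.λ.1) (λ.λ.1 0) (λ.0 (λ.1)) (λ.0)
  [2] (λ.λ.1) (λ.0 (λ.1)) (λ.0)
  [3] (λ.λ.0 (λ.1)) (λ.0)
  [4] λ.0 (λ.1)

Term B:
  start: (λ.λ.0 (λ.1)) (λ.0)
  [1] λ.0 (λ.1)

Answer: SAME — A ⇓ λ.0 (λ.1), B ⇓ λ.0 (λ.1)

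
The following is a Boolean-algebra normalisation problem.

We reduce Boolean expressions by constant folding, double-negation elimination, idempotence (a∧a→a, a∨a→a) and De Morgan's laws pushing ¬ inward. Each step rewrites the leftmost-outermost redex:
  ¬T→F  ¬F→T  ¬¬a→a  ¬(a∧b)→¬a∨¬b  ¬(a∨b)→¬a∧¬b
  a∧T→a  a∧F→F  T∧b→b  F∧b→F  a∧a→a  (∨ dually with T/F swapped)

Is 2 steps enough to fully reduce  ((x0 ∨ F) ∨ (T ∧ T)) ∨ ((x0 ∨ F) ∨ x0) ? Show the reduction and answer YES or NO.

Answer: NO — after 2 steps the term is (x0 ∨ T) ∨ ((x0 ∨ F) ∨ x0), not yet normal

Reduction:
  start: ((x0 ∨ F) ∨ (T ∧ T)) ∨ ((x0 ∨ F) ∨ x0)
  →1  (x0 ∨ (T ∧ T)) ∨ ((x0 ∨ F) ∨ x0)
  →2  (x0 ∨ T) ∨ ((x0 ∨ F) ∨ x0)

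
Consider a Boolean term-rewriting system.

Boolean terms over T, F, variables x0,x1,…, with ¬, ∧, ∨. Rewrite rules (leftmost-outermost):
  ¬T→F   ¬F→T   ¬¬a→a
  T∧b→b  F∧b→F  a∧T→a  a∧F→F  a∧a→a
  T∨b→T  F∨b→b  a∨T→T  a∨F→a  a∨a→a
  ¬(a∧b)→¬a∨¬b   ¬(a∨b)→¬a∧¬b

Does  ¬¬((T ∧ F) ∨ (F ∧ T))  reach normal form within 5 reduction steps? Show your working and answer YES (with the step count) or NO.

  start: ¬¬((T ∧ F) ∨ (F ∧ T))
  step 1: (T ∧ F) ∨ (F ∧ T)
  step 2: F ∨ (F ∧ T)
  step 3: F ∧ T
  step 4: F

Answer: YES — reaches normal form F in 4 ≤ 5 steps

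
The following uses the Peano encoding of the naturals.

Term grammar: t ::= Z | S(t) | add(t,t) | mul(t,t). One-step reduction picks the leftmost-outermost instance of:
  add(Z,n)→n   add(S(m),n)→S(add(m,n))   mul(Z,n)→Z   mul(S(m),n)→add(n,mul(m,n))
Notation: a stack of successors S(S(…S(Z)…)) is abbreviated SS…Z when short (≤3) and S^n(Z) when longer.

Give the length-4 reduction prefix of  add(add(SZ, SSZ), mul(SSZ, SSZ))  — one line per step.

Answer: after 4 steps: S(S(add(SZ, mul(SSZ, SSZ))))

Reduction:
  start: add(add(SZ, SSZ), mul(SSZ, SSZ))
  step 1: add(S(add(Z, SSZ)), mul(SSZ, SSZ))
  step 2: S(add(add(Z, SSZ), mul(SSZ, SSZ)))
  step 3: S(add(SSZ, mul(SSZ, SSZ)))
  step 4: S(S(add(SZ, mul(SSZ, SSZ))))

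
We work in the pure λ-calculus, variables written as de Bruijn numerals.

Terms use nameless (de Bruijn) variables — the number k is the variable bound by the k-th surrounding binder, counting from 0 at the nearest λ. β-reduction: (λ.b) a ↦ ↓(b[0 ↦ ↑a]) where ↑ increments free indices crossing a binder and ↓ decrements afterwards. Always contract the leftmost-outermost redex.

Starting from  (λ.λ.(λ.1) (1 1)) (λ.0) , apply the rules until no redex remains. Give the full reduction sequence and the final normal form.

Answer: normal form = λ.0  (in 2 steps)

Reduction:
  start: (λ.λ.(λ.1) (1 1)) (λ.0)
  →1  λ.(λ.1) ((λ.0) (λ.0))
  →2  λ.0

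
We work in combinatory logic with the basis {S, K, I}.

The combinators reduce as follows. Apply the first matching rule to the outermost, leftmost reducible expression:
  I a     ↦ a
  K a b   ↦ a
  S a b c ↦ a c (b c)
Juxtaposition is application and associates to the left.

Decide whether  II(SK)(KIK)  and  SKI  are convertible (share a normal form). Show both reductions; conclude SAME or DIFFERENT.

Term A:
  start: II(SK)(KIK)
  [1] I(SK)(KIK)
  [2] SK(KIK)
  [3] SKI

Term B:
  start: SKI

Answer: SAME — A ⇓ SKI, B ⇓ SKI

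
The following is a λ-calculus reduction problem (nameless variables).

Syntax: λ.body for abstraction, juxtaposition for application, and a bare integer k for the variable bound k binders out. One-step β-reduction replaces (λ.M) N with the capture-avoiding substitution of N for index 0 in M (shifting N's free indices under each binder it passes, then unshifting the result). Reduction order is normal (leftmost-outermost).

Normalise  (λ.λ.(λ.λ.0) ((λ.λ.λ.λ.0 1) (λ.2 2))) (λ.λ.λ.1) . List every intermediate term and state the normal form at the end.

Answer: normal form = λ.λ.0  (in 2 steps)

Working:
  start: (λ.λ.(λ.λ.0) ((λ.λ.λ.λ.0 1) (λ.2 2))) (λ.λ.λ.1)
  step 1: λ.(λ.λ.0) ((λ.λ.λ.λ.0 1) (λ.(λ.λ.λ.1) (λ.λ.λ.1)))
  step 2: λ.λ.0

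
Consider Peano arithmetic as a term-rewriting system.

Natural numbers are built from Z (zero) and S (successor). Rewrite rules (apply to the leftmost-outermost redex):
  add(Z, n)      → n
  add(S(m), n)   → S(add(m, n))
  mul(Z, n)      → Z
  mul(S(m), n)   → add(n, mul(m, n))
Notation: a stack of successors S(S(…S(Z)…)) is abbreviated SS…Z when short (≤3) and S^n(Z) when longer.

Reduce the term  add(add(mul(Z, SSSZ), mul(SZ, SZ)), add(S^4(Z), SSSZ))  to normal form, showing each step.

Answer: normal form = S^8(Z)  (in 13 steps)

Reduction:
  start: add(add(mul(Z, SSSZ), mul(SZ, SZ)), add(S^4(Z), SSSZ))
  step 1: add(add(Z, mul(SZ, SZ)), add(S^4(Z), SSSZ))
  step 2: add(mul(SZ, SZ), add(S^4(Z), SSSZ))
  step 3: add(add(SZ, mul(Z, SZ)), add(S^4(Z), SSSZ))
  step 4: add(S(add(Z, mul(Z, SZ))), add(S^4(Z), SSSZ))
  step 5: S(add(add(Z, mul(Z, SZ)), add(S^4(Z), SSSZ)))
  step 6: S(add(mul(Z, SZ), add(S^4(Z), SSSZ)))
  step 7: S(add(Z, add(S^4(Z), SSSZ)))
  step 8: S(add(S^4(Z), SSSZ))
  step 9: S(S(add(SSSZ, SSSZ)))
  step 10: S(S(S(add(SSZ, SSSZ))))
  step 11: S(S(S(S(add(SZ, SSSZ)))))
  step 12: S(S(S(S(S(add(Z, SSSZ))))))
  step 13: S^8(Z)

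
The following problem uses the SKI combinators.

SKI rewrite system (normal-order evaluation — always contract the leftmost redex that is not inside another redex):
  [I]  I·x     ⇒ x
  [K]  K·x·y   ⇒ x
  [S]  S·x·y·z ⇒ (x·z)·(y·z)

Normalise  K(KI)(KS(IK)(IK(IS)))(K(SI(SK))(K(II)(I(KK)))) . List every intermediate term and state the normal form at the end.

Answer: normal form = I  (in 2 steps)

Derivation:
  start: K(KI)(KS(IK)(IK(IS)))(K(SI(SK))(K(II)(I(KK))))
  step 1: KI(K(SI(SK))(K(II)(I(KK))))
  step 2: I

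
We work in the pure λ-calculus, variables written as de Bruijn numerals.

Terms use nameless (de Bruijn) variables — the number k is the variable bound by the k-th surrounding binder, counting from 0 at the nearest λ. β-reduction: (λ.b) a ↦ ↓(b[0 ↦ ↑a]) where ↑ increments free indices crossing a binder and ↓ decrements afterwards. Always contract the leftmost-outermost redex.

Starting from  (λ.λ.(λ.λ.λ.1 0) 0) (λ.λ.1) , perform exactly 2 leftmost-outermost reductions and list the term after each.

Answer: after 2 steps: λ.λ.λ.1 0

Working:
  start: (λ.λ.(λ.λ.λ.1 0) 0) (λ.λ.1)
  →1  λ.(λ.λ.λ.1 0) 0
  →2  λ.λ.λ.1 0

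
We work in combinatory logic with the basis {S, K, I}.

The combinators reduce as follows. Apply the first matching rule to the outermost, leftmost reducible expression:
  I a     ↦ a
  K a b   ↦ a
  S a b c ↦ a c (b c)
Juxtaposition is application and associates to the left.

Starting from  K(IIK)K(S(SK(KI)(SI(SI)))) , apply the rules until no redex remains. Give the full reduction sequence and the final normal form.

  start: K(IIK)K(S(SK(KI)(SI(SI))))
  step 1: IIK(S(SK(KI)(SI(SI))))
  step 2: IK(S(SK(KI)(SI(SI))))
  step 3: K(S(SK(KI)(SI(SI))))
  step 4: K(S(K(SI(SI))(KI(SI(SI)))))
  step 5: K(S(SI(SI)))

Answer: normal form = K(S(SI(SI)))  (in 5 steps)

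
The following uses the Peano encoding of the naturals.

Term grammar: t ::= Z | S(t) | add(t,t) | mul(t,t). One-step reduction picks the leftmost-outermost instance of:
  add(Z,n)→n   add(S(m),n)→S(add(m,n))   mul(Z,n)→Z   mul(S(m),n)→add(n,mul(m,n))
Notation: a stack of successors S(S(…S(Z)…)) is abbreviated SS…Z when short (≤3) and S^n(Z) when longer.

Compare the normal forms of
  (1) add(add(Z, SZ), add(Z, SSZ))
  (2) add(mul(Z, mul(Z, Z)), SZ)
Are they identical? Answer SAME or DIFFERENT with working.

Term A:
  start: add(add(Z, SZ), add(Z, SSZ))
  step 1: add(SZ, add(Z, SSZ))
  step 2: S(add(Z, add(Z, SSZ)))
  step 3: S(add(Z, SSZ))
  step 4: SSSZ

Term B:
  start: add(mul(Z, mul(Z, Z)), SZ)
  step 1: add(Z, SZ)
  step 2: SZ

Answer: DIFFERENT — A ⇓ SSSZ, B ⇓ SZ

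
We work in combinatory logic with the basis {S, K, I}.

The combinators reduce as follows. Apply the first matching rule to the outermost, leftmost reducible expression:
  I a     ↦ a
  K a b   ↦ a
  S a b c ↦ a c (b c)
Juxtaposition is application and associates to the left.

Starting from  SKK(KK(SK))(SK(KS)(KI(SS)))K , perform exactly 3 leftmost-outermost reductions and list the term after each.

Answer: after 3 steps: K(SK(KS)(KI(SS)))K

Working:
  start: SKK(KK(SK))(SK(KS)(KI(SS)))K
  →1  K(KK(SK))(K(KK(SK)))(SK(KS)(KI(SS)))K
  →2  KK(SK)(SK(KS)(KI(SS)))K
  →3  K(SK(KS)(KI(SS)))K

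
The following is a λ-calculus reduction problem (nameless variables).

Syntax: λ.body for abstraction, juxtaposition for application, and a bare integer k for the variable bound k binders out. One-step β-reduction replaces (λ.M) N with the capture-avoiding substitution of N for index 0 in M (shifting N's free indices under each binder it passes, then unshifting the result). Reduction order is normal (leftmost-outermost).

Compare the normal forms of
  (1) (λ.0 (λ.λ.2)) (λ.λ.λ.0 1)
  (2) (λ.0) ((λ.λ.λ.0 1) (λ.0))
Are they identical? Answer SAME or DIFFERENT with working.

Answer: SAME — A ⇓ λ.λ.0 1, B ⇓ λ.λ.0 1

Working:
Term A:
  start: (λ.0 (λ.λ.2)) (λ.λ.λ.0 1)
  →1  (λ.λ.λ.0 1) (λ.λ.λ.λ.λ.0 1)
  →2  λ.λ.0 1

Term B:
  start: (λ.0) ((λ.λ.λ.0 1) (λ.0))
  →1  (λ.λ.λ.0 1) (λ.0)
  →2  λ.λ.0 1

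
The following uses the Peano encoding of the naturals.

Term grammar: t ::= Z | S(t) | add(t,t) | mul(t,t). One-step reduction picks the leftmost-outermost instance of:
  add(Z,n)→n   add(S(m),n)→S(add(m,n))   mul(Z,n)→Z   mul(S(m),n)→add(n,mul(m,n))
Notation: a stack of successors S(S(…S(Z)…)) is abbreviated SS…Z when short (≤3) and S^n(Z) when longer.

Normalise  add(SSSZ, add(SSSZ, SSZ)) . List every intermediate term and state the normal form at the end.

Answer: normal form = S^8(Z)  (in 8 steps)

Working:
  start: add(SSSZ, add(SSSZ, SSZ))
  [1] S(add(SSZ, add(SSSZ, SSZ)))
  [2] S(S(add(SZ, add(SSSZ, SSZ))))
  [3] S(S(S(add(Z, add(SSSZ, SSZ)))))
  [4] S(S(S(add(SSSZ, SSZ))))
  [5] S(S(S(S(add(SSZ, SSZ)))))
  [6] S(S(S(S(S(add(SZ, SSZ))))))
  [7] S(S(S(S(S(S(add(Z, SSZ)))))))
  [8] S^8(Z)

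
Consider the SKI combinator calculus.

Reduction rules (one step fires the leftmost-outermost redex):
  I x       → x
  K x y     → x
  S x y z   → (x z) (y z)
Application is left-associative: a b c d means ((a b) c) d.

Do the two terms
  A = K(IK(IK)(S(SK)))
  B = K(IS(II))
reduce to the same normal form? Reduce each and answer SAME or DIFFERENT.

Term A:
  start: K(IK(IK)(S(SK)))
  →1  K(K(IK)(S(SK)))
  →2  K(IK)
  →3  KK

Term B:
  start: K(IS(II))
  →1  K(S(II))
  →2  K(SI)

Answer: DIFFERENT — A ⇓ KK, B ⇓ K(SI)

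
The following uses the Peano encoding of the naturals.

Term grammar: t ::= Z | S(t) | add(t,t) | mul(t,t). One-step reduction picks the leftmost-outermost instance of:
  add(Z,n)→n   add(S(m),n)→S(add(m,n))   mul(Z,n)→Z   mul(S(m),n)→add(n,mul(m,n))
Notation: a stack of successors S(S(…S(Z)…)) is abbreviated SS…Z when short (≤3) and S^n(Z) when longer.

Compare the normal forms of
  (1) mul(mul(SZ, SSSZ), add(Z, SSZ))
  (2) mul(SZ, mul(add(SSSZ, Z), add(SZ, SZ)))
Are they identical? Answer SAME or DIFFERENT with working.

Term A:
  start: mul(mul(SZ, SSSZ), add(Z, SSZ))
  [1] mul(add(SSSZ, mul(Z, SSSZ)), add(Z, SSZ))
  [2] mul(S(add(SSZ, mul(Z, SSSZ))), add(Z, SSZ))
  [3] add(add(Z, SSZ), mul(add(SSZ, mul(Z, SSSZ)), add(Z, SSZ)))
  [4] add(SSZ, mul(add(SSZ, mul(Z, SSSZ)), add(Z, SSZ)))
  [5] S(add(SZ, mul(add(SSZ, mul(Z, SSSZ)), add(Z, SSZ))))
  [6] S(S(add(Z, mul(add(SSZ, mul(Z, SSSZ)), add(Z, SSZ)))))
  [7] S(S(mul(add(SSZ, mul(Z, SSSZ)), add(Z, SSZ))))
  [8] S(S(mul(S(add(SZ, mul(Z, SSSZ))), add(Z, SSZ))))
  [9] S(S(add(add(Z, SSZ), mul(add(SZ, mul(Z, SSSZ)), add(Z, SSZ)))))
  [10] S(S(add(SSZ, mul(add(SZ, mul(Z, SSSZ)), add(Z, SSZ)))))
  [11] S(S(S(add(SZ, mul(add(SZ, mul(Z, SSSZ)), add(Z, SSZ))))))
  [12] S(S(S(S(add(Z, mul(add(SZ, mul(Z, SSSZ)), add(Z, SSZ)))))))
  [13] S(S(S(S(mul(add(SZ, mul(Z, SSSZ)), add(Z, SSZ))))))
  [14] S(S(S(S(mul(S(add(Z, mul(Z, SSSZ))), add(Z, SSZ))))))
  [15] S(S(S(S(add(add(Z, SSZ), mul(add(Z, mul(Z, SSSZ)), add(Z, SSZ)))))))
  [16] S(S(S(S(add(SSZ, mul(add(Z, mul(Z, SSSZ)), add(Z, SSZ)))))))
  [17] S(S(S(S(S(add(SZ, mul(add(Z, mul(Z, SSSZ)), add(Z, SSZ))))))))
  [18] S(S(S(S(S(S(add(Z, mul(add(Z, mul(Z, SSSZ)), add(Z, SSZ)))))))))
  [19] S(S(S(S(S(S(mul(add(Z, mul(Z, SSSZ)), add(Z, SSZ))))))))
  [20] S(S(S(S(S(S(mul(mul(Z, SSSZ), add(Z, SSZ))))))))
  [21] S(S(S(S(S(S(mul(Z, add(Z, SSZ))))))))
  [22] S^6(Z)

Term B:
  start: mul(SZ, mul(add(SSSZ, Z), add(SZ, SZ)))
  [1] add(mul(add(SSSZ, Z), add(SZ, SZ)), mul(Z, mul(add(SSSZ, Z), add(SZ, SZ))))
  [2] add(mul(S(add(SSZ, Z)), add(SZ, SZ)), mul(Z, mul(add(SSSZ, Z), add(SZ, SZ))))
  [3] add(add(add(SZ, SZ), mul(add(SSZ, Z), add(SZ, SZ))), mul(Z, mul(add(SSSZ, Z), add(SZ, SZ))))
  [4] add(add(S(add(Z, SZ)), mul(add(SSZ, Z), add(SZ, SZ))), mul(Z, mul(add(SSSZ, Z), add(SZ, SZ))))
  [5] add(S(add(add(Z, SZ), mul(add(SSZ, Z), add(SZ, SZ)))), mul(Z, mul(add(SSSZ, Z), add(SZ, SZ))))
  [6] S(add(add(add(Z, SZ), mul(add(SSZ, Z), add(SZ, SZ))), mul(Z, mul(add(SSSZ, Z), add(SZ, SZ)))))
  [7] S(add(add(SZ, mul(add(SSZ, Z), add(SZ, SZ))), mul(Z, mul(add(SSSZ, Z), add(SZ, SZ)))))
  [8] S(add(S(add(Z, mul(add(SSZ, Z), add(SZ, SZ)))), mul(Z, mul(add(SSSZ, Z), add(SZ, SZ)))))
  [9] S(S(add(add(Z, mul(add(SSZ, Z), add(SZ, SZ))), mul(Z, mul(add(SSSZ, Z), add(SZ, SZ))))))
  [10] S(S(add(mul(add(SSZ, Z), add(SZ, SZ)), mul(Z, mul(add(SSSZ, Z), add(SZ, SZ))))))
  [11] S(S(add(mul(S(add(SZ, Z)), add(SZ, SZ)), mul(Z, mul(add(SSSZ, Z), add(SZ, SZ))))))
  [12] S(S(add(add(add(SZ, SZ), mul(add(SZ, Z), add(SZ, SZ))), mul(Z, mul(add(SSSZ, Z), add(SZ, SZ))))))
  [13] S(S(add(add(S(add(Z, SZ)), mul(add(SZ, Z), add(SZ, SZ))), mul(Z, mul(add(SSSZ, Z), add(SZ, SZ))))))
  [14] S(S(add(S(add(add(Z, SZ), mul(add(SZ, Z), add(SZ, SZ)))), mul(Z, mul(add(SSSZ, Z), add(SZ, SZ))))))
  [15] S(S(S(add(add(add(Z, SZ), mul(add(SZ, Z), add(SZ, SZ))), mul(Z, mul(add(SSSZ, Z), add(SZ, SZ)))))))
  [16] S(S(S(add(add(SZ, mul(add(SZ, Z), add(SZ, SZ))), mul(Z, mul(add(SSSZ, Z), add(SZ, SZ)))))))
  [17] S(S(S(add(S(add(Z, mul(add(SZ, Z), add(SZ, SZ)))), mul(Z, mul(add(SSSZ, Z), add(SZ, SZ)))))))
  [18] S(S(S(S(add(add(Z, mul(add(SZ, Z), add(SZ, SZ))), mul(Z, mul(add(SSSZ, Z), add(SZ, SZ))))))))
  [19] S(S(S(S(add(mul(add(SZ, Z), add(SZ, SZ)), mul(Z, mul(add(SSSZ, Z), add(SZ, SZ))))))))
  [20] S(S(S(S(add(mul(S(add(Z, Z)), add(SZ, SZ)), mul(Z, mul(add(SSSZ, Z), add(SZ, SZ))))))))
  [21] S(S(S(S(add(add(add(SZ, SZ), mul(add(Z, Z), add(SZ, SZ))), mul(Z, mul(add(SSSZ, Z), add(SZ, SZ))))))))
  [22] S(S(S(S(add(add(S(add(Z, SZ)), mul(add(Z, Z), add(SZ, SZ))), mul(Z, mul(add(SSSZ, Z), add(SZ, SZ))))))))
  [23] S(S(S(S(add(S(add(add(Z, SZ), mul(add(Z, Z), add(SZ, SZ)))), mul(Z, mul(add(SSSZ, Z), add(SZ, SZ))))))))
  [24] S(S(S(S(S(add(add(add(Z, SZ), mul(add(Z, Z), add(SZ, SZ))), mul(Z, mul(add(SSSZ, Z), add(SZ, SZ)))))))))
  [25] S(S(S(S(S(add(add(SZ, mul(add(Z, Z), add(SZ, SZ))), mul(Z, mul(add(SSSZ, Z), add(SZ, SZ)))))))))
  [26] S(S(S(S(S(add(S(add(Z, mul(add(Z, Z), add(SZ, SZ)))), mul(Z, mul(add(SSSZ, Z), add(SZ, SZ)))))))))
  [27] S(S(S(S(S(S(add(add(Z, mul(add(Z, Z), add(SZ, SZ))), mul(Z, mul(add(SSSZ, Z), add(SZ, SZ))))))))))
  [28] S(S(S(S(S(S(add(mul(add(Z, Z), add(SZ, SZ)), mul(Z, mul(add(SSSZ, Z), add(SZ, SZ))))))))))
  [29] S(S(S(S(S(S(add(mul(Z, add(SZ, SZ)), mul(Z, mul(add(SSSZ, Z), add(SZ, SZ))))))))))
  [30] S(S(S(S(S(S(add(Z, mul(Z, mul(add(SSSZ, Z), add(SZ, SZ))))))))))
  [31] S(S(S(S(S(S(mul(Z, mul(add(SSSZ, Z), add(SZ, SZ)))))))))
  [32] S^6(Z)

Answer: SAME — A ⇓ S^6(Z), B ⇓ S^6(Z)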